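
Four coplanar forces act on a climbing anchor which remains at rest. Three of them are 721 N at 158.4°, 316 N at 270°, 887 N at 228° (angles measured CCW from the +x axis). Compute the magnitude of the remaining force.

F ≈ 1450 N

Sum the known components: ΣF_x = -1264 N, ΣF_y = -709.8 N.
For equilibrium the remaining force must supply (−ΣF_x, −ΣF_y) = (1264, 709.8) N.
Magnitude = √((1264)² + (709.8)²) = 1450 N; direction = atan2(709.8, 1264) = 29.3°.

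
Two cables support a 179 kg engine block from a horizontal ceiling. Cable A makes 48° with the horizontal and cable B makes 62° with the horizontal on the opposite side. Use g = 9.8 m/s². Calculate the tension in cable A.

T_A ≈ 876 N

Weight W = 179 × 9.8 = 1754 N acts straight down.
Horizontal: T_A cos 48° = T_B cos 62°  →  T_B = 1.425 T_A.
Vertical: T_A sin 48° + T_B sin 62° = 1754.
Substituting the horizontal relation into the vertical equation gives 2.002 T_A = 1754, so T_A = 876.4 N.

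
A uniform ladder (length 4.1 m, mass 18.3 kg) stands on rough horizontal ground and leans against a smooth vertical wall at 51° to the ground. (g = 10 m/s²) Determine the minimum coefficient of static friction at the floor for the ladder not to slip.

μ_min ≈ 0.405

ΣF_y = 0: N_floor = 18.3×10 = 183 N.
Torques about the foot: N_wall · 4.1 sin 51° = 18.3×10×2.05 cos 51° → N_wall = 74.095 N.
ΣF_x = 0: f_floor = N_wall = 74.095 N.
μ_min = f_floor / N_floor = 74.095 / 183 = 0.4049.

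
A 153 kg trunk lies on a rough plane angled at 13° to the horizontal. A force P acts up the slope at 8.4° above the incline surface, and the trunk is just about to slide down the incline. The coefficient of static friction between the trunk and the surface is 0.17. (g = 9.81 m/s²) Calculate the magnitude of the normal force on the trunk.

On the verge of sliding down the incline, friction equals μN and acts up the slope.
Perpendicular: N + P sin 8.4° = W cos 13° = 1462 N.
Along incline: P cos 8.4° + μN = W sin 13° with W sin 13° = 337.6 N.
Solving the pair for P and N: P = 92.3 N, N = 1449 N (and f = μN = 246.3 N).

N ≈ 1450 N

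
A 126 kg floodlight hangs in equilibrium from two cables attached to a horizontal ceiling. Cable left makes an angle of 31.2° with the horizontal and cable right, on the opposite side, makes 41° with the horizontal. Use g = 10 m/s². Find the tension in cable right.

Weight W = 126 × 10 = 1260 N acts straight down.
Horizontal: T_left cos 31.2° = T_right cos 41°  →  T_left = 0.8823 T_right.
Vertical: T_left sin 31.2° + T_right sin 41° = 1260.
Substituting the horizontal relation into the vertical equation gives 1.113 T_right = 1260, so T_right = 1132 N.

T_right ≈ 1130 N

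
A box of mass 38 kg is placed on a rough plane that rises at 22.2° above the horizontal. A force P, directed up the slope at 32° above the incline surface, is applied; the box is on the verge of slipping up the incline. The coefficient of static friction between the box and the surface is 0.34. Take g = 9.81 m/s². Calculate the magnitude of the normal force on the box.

N ≈ 212 N

On the verge of sliding up the incline, friction equals μN and acts down the slope.
Perpendicular: N + P sin 32° = W cos 22.2° = 345.1 N.
Along incline: P cos 32° = W sin 22.2° + μN  with W sin 22.2° = 140.9 N.
Solving the pair for P and N: P = 251.1 N, N = 212.1 N (and f = μN = 72.11 N).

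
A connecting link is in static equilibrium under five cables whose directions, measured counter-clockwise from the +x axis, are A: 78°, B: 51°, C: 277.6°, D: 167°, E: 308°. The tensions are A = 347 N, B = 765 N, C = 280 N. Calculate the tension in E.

Resolve: ΣF_x = 347 cos 78° + 765 cos 51° + 280 cos 277.6° + T_D cos 167° + T_E cos 308° = 0.
        ΣF_y = 347 sin 78° + 765 sin 51° + 280 sin 277.6° + T_D sin 167° + T_E sin 308° = 0.
The known terms sum to (590.6, 656.4) N, so -0.9744 T_D + 0.6157 T_E = -590.6 and 0.2250 T_D − 0.7880 T_E = -656.4.
Solving simultaneously: T_D = 1382 N, T_E = 1227 N.

T_E ≈ 1230 N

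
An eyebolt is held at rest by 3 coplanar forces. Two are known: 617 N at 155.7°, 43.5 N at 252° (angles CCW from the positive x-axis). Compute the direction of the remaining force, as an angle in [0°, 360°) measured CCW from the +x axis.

Sum the known components: ΣF_x = -575.8 N, ΣF_y = 212.5 N.
For equilibrium the remaining force must supply (−ΣF_x, −ΣF_y) = (575.8, -212.5) N.
Magnitude = √((575.8)² + (-212.5)²) = 613.8 N; direction = atan2(-212.5, 575.8) = 339.7°.

θ ≈ 340°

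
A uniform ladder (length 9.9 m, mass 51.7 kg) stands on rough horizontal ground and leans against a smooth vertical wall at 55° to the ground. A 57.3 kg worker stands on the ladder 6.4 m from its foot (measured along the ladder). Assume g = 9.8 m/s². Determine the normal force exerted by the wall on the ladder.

Torques about the foot: N_wall · 9.9 sin 55° = 51.7×9.8×4.95 cos 55° + 57.3×9.8×6.4 cos 55° → N_wall = 431.57 N.

N_wall ≈ 432 N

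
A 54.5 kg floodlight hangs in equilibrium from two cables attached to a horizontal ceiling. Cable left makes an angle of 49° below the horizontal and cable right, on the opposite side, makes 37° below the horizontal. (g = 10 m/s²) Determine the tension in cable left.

Weight W = 54.5 × 10 = 545 N acts straight down.
Horizontal: T_left cos 49° = T_right cos 37°  →  T_right = 0.8215 T_left.
Vertical: T_left sin 49° + T_right sin 37° = 545.
Substituting the horizontal relation into the vertical equation gives 1.249 T_left = 545, so T_left = 436.3 N.

T_left ≈ 436 N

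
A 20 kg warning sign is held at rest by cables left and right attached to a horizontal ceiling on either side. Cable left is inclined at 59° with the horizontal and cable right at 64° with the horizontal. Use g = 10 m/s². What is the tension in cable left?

T_left ≈ 105 N

Weight W = 20 × 10 = 200 N acts straight down.
Horizontal: T_left cos 59° = T_right cos 64°  →  T_right = 1.175 T_left.
Vertical: T_left sin 59° + T_right sin 64° = 200.
Substituting the horizontal relation into the vertical equation gives 1.913 T_left = 200, so T_left = 104.5 N.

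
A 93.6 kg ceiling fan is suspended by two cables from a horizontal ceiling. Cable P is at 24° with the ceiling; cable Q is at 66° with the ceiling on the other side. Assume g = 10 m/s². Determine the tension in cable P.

T_P ≈ 381 N

Weight W = 93.6 × 10 = 936 N acts straight down.
Horizontal: T_P cos 24° = T_Q cos 66°  →  T_Q = 2.246 T_P.
Vertical: T_P sin 24° + T_Q sin 66° = 936.
Substituting the horizontal relation into the vertical equation gives 2.459 T_P = 936, so T_P = 380.7 N.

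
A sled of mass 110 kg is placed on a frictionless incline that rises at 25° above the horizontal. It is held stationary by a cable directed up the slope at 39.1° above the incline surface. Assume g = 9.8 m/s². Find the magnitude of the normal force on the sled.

N ≈ 607 N

Take axes along and perpendicular to the incline. Weight components: W sin 25° = 455.6 N down-slope, W cos 25° = 977 N into the surface.
Along incline: T cos 39.1° = W sin 25° → T = 587.1 N.
Perpendicular: N = W cos 25° − T sin 39.1° = 606.8 N.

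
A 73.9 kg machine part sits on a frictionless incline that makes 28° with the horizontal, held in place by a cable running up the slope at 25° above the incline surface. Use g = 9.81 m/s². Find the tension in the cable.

Take axes along and perpendicular to the incline. Weight components: W sin 28° = 340.3 N down-slope, W cos 28° = 640.1 N into the surface.
Along incline: T cos 25° = W sin 28° → T = 375.5 N.
Perpendicular: N = W cos 28° − T sin 25° = 481.4 N.

T ≈ 376 N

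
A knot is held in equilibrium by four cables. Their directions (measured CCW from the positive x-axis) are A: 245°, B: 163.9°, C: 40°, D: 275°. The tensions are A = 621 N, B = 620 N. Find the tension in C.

Resolve: ΣF_x = 621 cos 245° + 620 cos 163.9° + T_C cos 40° + T_D cos 275° = 0.
        ΣF_y = 621 sin 245° + 620 sin 163.9° + T_C sin 40° + T_D sin 275° = 0.
The known terms sum to (-858.1, -390.9) N, so 0.7660 T_C + 0.0872 T_D = 858.1 and 0.6428 T_C − 0.9962 T_D = 390.9.
Solving simultaneously: T_C = 1085 N, T_D = 307.8 N.

T_C ≈ 1090 N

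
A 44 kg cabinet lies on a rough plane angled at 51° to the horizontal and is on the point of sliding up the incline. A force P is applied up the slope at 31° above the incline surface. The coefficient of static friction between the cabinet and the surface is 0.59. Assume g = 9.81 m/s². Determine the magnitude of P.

P ≈ 427 N

On the verge of sliding up the incline, friction equals μN and acts down the slope.
Perpendicular: N + P sin 31° = W cos 51° = 271.6 N.
Along incline: P cos 31° = W sin 51° + μN  with W sin 51° = 335.4 N.
Solving the pair for P and N: P = 427 N, N = 51.74 N (and f = μN = 30.53 N).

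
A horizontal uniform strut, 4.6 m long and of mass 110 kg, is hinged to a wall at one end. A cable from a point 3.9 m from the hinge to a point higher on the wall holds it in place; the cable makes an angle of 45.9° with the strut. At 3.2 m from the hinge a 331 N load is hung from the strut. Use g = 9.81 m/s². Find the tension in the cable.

Take torques about the hinge: T sin 45.9° · 3.9 = 110×9.81×2.3 + 331×3.2 = 3541.1 N·m.
So T = 3541.1 / (0.7181 × 3.9) = 1264.4 N.

T ≈ 1260 N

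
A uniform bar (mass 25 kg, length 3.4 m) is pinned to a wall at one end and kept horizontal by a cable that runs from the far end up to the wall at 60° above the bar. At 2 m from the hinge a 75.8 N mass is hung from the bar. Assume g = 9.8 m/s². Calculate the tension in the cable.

T ≈ 193 N

Take torques about the hinge: T sin 60° · 3.4 = 25×9.8×1.7 + 75.8×2 = 568.1 N·m.
So T = 568.1 / (0.8660 × 3.4) = 192.94 N.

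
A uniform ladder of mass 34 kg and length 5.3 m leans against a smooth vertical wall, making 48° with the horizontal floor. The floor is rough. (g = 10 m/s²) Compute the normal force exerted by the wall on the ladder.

Torques about the foot: N_wall · 5.3 sin 48° = 34×10×2.65 cos 48° → N_wall = 153.07 N.

N_wall ≈ 153 N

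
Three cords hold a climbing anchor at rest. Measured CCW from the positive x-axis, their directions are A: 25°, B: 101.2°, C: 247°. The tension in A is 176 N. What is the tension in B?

T_B ≈ 210 N

Resolve: ΣF_x = 176 cos 25° + T_B cos 101.2° + T_C cos 247° = 0.
        ΣF_y = 176 sin 25° + T_B sin 101.2° + T_C sin 247° = 0.
The known terms sum to (159.5, 74.38) N, so -0.1942 T_B − 0.3907 T_C = -159.5 and 0.9810 T_B − 0.9205 T_C = -74.38.
Solving simultaneously: T_B = 209.5 N, T_C = 304.1 N.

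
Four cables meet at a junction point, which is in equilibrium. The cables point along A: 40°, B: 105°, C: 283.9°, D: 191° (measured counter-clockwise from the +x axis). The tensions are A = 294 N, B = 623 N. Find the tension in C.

T_C ≈ 765 N

Resolve: ΣF_x = 294 cos 40° + 623 cos 105° + T_C cos 283.9° + T_D cos 191° = 0.
        ΣF_y = 294 sin 40° + 623 sin 105° + T_C sin 283.9° + T_D sin 191° = 0.
The known terms sum to (63.97, 790.8) N, so 0.2402 T_C − 0.9816 T_D = -63.97 and -0.9707 T_C − 0.1908 T_D = -790.8.
Solving simultaneously: T_C = 765 N, T_D = 252.4 N.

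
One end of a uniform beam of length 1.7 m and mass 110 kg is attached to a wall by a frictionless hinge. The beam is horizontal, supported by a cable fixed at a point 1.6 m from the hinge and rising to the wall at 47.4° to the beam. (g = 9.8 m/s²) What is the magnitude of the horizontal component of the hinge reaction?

H_x ≈ 527 N

Take torques about the hinge: T sin 47.4° · 1.6 = 110×9.8×0.85 = 916.3 N·m.
So T = 916.3 / (0.7361 × 1.6) = 778.01 N.
ΣF_x = 0: H_x = T cos 47.4° = 526.61 N.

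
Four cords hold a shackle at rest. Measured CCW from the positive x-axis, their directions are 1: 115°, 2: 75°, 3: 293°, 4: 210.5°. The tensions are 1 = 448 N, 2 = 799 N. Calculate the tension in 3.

Resolve: ΣF_x = 448 cos 115° + 799 cos 75° + T_3 cos 293° + T_4 cos 210.5° = 0.
        ΣF_y = 448 sin 115° + 799 sin 75° + T_3 sin 293° + T_4 sin 210.5° = 0.
The known terms sum to (17.46, 1178) N, so 0.3907 T_3 − 0.8616 T_4 = -17.46 and -0.9205 T_3 − 0.5075 T_4 = -1178.
Solving simultaneously: T_3 = 1015 N, T_4 = 480.4 N.

T_3 ≈ 1010 N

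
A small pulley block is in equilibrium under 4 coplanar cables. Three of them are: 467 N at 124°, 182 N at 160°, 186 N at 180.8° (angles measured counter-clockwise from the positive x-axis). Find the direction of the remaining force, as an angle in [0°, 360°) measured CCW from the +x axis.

θ ≈ 324°

Sum the known components: ΣF_x = -618.1 N, ΣF_y = 446.8 N.
For equilibrium the remaining force must supply (−ΣF_x, −ΣF_y) = (618.1, -446.8) N.
Magnitude = √((618.1)² + (-446.8)²) = 762.7 N; direction = atan2(-446.8, 618.1) = 324.1°.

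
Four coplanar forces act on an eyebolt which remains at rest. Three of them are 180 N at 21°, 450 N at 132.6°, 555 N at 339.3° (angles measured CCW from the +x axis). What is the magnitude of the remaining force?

F ≈ 432 N

Sum the known components: ΣF_x = 382.6 N, ΣF_y = 199.6 N.
For equilibrium the remaining force must supply (−ΣF_x, −ΣF_y) = (-382.6, -199.6) N.
Magnitude = √((-382.6)² + (-199.6)²) = 431.5 N; direction = atan2(-199.6, -382.6) = 207.5°.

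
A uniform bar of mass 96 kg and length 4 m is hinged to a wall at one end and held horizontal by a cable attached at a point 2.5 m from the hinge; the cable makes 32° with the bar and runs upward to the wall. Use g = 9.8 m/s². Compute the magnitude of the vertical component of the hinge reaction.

Take torques about the hinge: T sin 32° · 2.5 = 96×9.8×2 = 1881.6 N·m.
So T = 1881.6 / (0.5299 × 2.5) = 1420.3 N.
ΣF_y = 0: H_y = (96×9.8) − T sin 32° = 940.8 − 752.64 = 188.16 N.

|H_y| ≈ 188 N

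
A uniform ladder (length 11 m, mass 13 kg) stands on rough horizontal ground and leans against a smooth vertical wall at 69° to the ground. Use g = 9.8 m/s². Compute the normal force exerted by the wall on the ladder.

N_wall ≈ 24.5 N

Torques about the foot: N_wall · 11 sin 69° = 13×9.8×5.5 cos 69° → N_wall = 24.452 N.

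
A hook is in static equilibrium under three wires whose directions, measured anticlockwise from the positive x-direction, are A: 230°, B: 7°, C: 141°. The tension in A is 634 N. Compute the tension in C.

Resolve: ΣF_x = 634 cos 230° + T_B cos 7° + T_C cos 141° = 0.
        ΣF_y = 634 sin 230° + T_B sin 7° + T_C sin 141° = 0.
The known terms sum to (-407.5, -485.7) N, so 0.9925 T_B − 0.7771 T_C = 407.5 and 0.1219 T_B + 0.6293 T_C = 485.7.
Solving simultaneously: T_B = 881.2 N, T_C = 601.1 N.

T_C ≈ 601 N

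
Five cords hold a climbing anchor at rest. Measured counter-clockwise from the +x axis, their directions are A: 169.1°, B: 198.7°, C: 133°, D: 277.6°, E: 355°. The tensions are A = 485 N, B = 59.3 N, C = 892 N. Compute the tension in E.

T_E ≈ 1060 N

Resolve: ΣF_x = 485 cos 169.1° + 59.3 cos 198.7° + 892 cos 133° + T_D cos 277.6° + T_E cos 355° = 0.
        ΣF_y = 485 sin 169.1° + 59.3 sin 198.7° + 892 sin 133° + T_D sin 277.6° + T_E sin 355° = 0.
The known terms sum to (-1141, 725.1) N, so 0.1323 T_D + 0.9962 T_E = 1141 and -0.9912 T_D − 0.0872 T_E = -725.1.
Solving simultaneously: T_D = 638.3 N, T_E = 1060 N.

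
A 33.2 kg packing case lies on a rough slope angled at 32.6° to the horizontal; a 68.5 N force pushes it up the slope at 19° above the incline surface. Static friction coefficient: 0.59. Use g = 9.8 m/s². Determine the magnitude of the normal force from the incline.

N ≈ 252 N

Axes along / perpendicular to the incline. W sin 32.6° = 175.3 N down-slope; W cos 32.6° = 274.1 N into the surface.
Perpendicular: N = W cos 32.6° − P sin 19° = 274.1 − 22.3 = 251.8 N.
Along incline: P cos 19° + f = W sin 32.6° (friction acts up-slope) → f = 175.3 − 64.77 = 110.5 N.
|f| = 110.5 N ≤ μN = 148.6 N, so the packing case is indeed static.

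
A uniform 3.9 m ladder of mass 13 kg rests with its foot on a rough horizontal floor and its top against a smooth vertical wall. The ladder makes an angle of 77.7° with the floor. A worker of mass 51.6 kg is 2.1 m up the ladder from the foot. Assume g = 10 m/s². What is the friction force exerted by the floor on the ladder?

Torques about the foot: N_wall · 3.9 sin 77.7° = 13×10×1.95 cos 77.7° + 51.6×10×2.1 cos 77.7° → N_wall = 74.753 N.
ΣF_x = 0: f_floor = N_wall = 74.753 N.

f ≈ 74.8 N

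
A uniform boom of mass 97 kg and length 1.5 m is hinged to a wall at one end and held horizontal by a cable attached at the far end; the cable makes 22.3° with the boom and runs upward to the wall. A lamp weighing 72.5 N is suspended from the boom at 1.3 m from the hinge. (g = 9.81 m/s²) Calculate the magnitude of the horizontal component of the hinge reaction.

Take torques about the hinge: T sin 22.3° · 1.5 = 97×9.81×0.75 + 72.5×1.3 = 807.93 N·m.
So T = 807.93 / (0.3795 × 1.5) = 1419.4 N.
ΣF_x = 0: H_x = T cos 22.3° = 1313.3 N.

H_x ≈ 1310 N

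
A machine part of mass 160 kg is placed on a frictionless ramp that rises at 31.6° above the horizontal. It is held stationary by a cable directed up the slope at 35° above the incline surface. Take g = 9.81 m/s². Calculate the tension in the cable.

T ≈ 1000 N

Take axes along and perpendicular to the incline. Weight components: W sin 31.6° = 822.4 N down-slope, W cos 31.6° = 1337 N into the surface.
Along incline: T cos 35° = W sin 31.6° → T = 1004 N.
Perpendicular: N = W cos 31.6° − T sin 35° = 761 N.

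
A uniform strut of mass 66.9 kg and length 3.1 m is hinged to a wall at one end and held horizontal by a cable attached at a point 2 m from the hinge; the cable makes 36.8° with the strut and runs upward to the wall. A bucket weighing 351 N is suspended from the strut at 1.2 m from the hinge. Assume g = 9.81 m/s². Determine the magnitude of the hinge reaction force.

|H| ≈ 1000 N

Take torques about the hinge: T sin 36.8° · 2 = 66.9×9.81×1.55 + 351×1.2 = 1438.4 N·m.
So T = 1438.4 / (0.5990 × 2) = 1200.7 N.
ΣF_x = 0: H_x = T cos 36.8° = 961.41 N.
ΣF_y = 0: H_y = (66.9×9.81 + 351) − T sin 36.8° = 1007.3 − 719.22 = 288.07 N.
|H| = √(H_x² + H_y²) = √((961.41)² + (288.07)²) = 1003.6 N.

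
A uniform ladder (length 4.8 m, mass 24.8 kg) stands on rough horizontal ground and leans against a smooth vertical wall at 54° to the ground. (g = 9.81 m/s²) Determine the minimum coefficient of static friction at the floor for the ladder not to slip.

ΣF_y = 0: N_floor = 24.8×9.81 = 243.29 N.
Torques about the foot: N_wall · 4.8 sin 54° = 24.8×9.81×2.4 cos 54° → N_wall = 88.38 N.
ΣF_x = 0: f_floor = N_wall = 88.38 N.
μ_min = f_floor / N_floor = 88.38 / 243.29 = 0.3633.

μ_min ≈ 0.363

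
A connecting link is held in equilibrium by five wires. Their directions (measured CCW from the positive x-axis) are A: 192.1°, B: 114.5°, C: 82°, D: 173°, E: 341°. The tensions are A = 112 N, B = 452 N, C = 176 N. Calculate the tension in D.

Resolve: ΣF_x = 112 cos 192.1° + 452 cos 114.5° + 176 cos 82° + T_D cos 173° + T_E cos 341° = 0.
        ΣF_y = 112 sin 192.1° + 452 sin 114.5° + 176 sin 82° + T_D sin 173° + T_E sin 341° = 0.
The known terms sum to (-272.5, 562.1) N, so -0.9925 T_D + 0.9455 T_E = 272.5 and 0.1219 T_D − 0.3256 T_E = -562.1.
Solving simultaneously: T_D = 2130 N, T_E = 2524 N.

T_D ≈ 2130 N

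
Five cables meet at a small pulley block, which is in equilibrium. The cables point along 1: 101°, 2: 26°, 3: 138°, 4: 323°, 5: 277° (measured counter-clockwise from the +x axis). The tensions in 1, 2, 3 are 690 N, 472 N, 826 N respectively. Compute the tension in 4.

Resolve: ΣF_x = 690 cos 101° + 472 cos 26° + 826 cos 138° + T_4 cos 323° + T_5 cos 277° = 0.
        ΣF_y = 690 sin 101° + 472 sin 26° + 826 sin 138° + T_4 sin 323° + T_5 sin 277° = 0.
The known terms sum to (-321.3, 1437) N, so 0.7986 T_4 + 0.1219 T_5 = 321.3 and -0.6018 T_4 − 0.9925 T_5 = -1437.
Solving simultaneously: T_4 = 199.8 N, T_5 = 1327 N.

T_4 ≈ 200 N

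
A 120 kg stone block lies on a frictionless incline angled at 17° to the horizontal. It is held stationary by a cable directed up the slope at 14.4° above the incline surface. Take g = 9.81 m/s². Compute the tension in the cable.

Take axes along and perpendicular to the incline. Weight components: W sin 17° = 344.2 N down-slope, W cos 17° = 1126 N into the surface.
Along incline: T cos 14.4° = W sin 17° → T = 355.3 N.
Perpendicular: N = W cos 17° − T sin 14.4° = 1037 N.

T ≈ 355 N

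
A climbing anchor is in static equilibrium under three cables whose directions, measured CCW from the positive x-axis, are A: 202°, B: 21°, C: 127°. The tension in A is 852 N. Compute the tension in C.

T_C ≈ 15.5 N

Resolve: ΣF_x = 852 cos 202° + T_B cos 21° + T_C cos 127° = 0.
        ΣF_y = 852 sin 202° + T_B sin 21° + T_C sin 127° = 0.
The known terms sum to (-790, -319.2) N, so 0.9336 T_B − 0.6018 T_C = 790 and 0.3584 T_B + 0.7986 T_C = 319.2.
Solving simultaneously: T_B = 856.1 N, T_C = 15.47 N.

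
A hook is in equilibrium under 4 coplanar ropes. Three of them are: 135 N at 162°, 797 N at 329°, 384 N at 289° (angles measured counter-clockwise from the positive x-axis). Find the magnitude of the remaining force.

F ≈ 999 N

Sum the known components: ΣF_x = 679.8 N, ΣF_y = -731.8 N.
For equilibrium the remaining force must supply (−ΣF_x, −ΣF_y) = (-679.8, 731.8) N.
Magnitude = √((-679.8)² + (731.8)²) = 998.9 N; direction = atan2(731.8, -679.8) = 132.9°.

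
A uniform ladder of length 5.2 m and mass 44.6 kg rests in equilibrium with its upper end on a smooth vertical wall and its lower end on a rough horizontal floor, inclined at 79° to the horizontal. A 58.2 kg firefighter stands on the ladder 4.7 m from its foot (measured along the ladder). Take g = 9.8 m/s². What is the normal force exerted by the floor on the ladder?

N_floor ≈ 1010 N

ΣF_y = 0: N_floor = 44.6×9.8 + 58.2×9.8 = 1007.4 N.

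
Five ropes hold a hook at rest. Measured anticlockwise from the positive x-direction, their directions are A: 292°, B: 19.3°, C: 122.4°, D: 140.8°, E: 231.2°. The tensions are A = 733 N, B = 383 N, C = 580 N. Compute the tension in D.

Resolve: ΣF_x = 733 cos 292° + 383 cos 19.3° + 580 cos 122.4° + T_D cos 140.8° + T_E cos 231.2° = 0.
        ΣF_y = 733 sin 292° + 383 sin 19.3° + 580 sin 122.4° + T_D sin 140.8° + T_E sin 231.2° = 0.
The known terms sum to (325.3, -63.33) N, so -0.7749 T_D − 0.6266 T_E = -325.3 and 0.6320 T_D − 0.7793 T_E = 63.33.
Solving simultaneously: T_D = 293.2 N, T_E = 156.5 N.

T_D ≈ 293 N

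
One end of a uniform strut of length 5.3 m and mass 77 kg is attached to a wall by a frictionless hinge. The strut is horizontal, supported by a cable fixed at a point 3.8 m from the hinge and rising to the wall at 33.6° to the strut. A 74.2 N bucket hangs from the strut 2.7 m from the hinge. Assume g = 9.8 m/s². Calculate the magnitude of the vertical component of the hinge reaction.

|H_y| ≈ 250 N

Take torques about the hinge: T sin 33.6° · 3.8 = 77×9.8×2.65 + 74.2×2.7 = 2200 N·m.
So T = 2200 / (0.5534 × 3.8) = 1046.2 N.
ΣF_y = 0: H_y = (77×9.8 + 74.2) − T sin 33.6° = 828.8 − 578.96 = 249.84 N.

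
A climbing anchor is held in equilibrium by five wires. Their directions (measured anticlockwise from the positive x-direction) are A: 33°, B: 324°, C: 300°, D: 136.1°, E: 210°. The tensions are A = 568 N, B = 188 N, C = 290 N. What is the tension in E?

T_E ≈ 519 N

Resolve: ΣF_x = 568 cos 33° + 188 cos 324° + 290 cos 300° + T_D cos 136.1° + T_E cos 210° = 0.
        ΣF_y = 568 sin 33° + 188 sin 324° + 290 sin 300° + T_D sin 136.1° + T_E sin 210° = 0.
The known terms sum to (773.5, -52.3) N, so -0.7206 T_D − 0.8660 T_E = -773.5 and 0.6934 T_D − 0.5000 T_E = 52.3.
Solving simultaneously: T_D = 449.7 N, T_E = 519 N.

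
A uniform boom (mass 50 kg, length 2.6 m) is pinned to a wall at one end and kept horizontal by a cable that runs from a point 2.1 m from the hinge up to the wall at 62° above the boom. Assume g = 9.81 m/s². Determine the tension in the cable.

Take torques about the hinge: T sin 62° · 2.1 = 50×9.81×1.3 = 637.65 N·m.
So T = 637.65 / (0.8829 × 2.1) = 343.9 N.

T ≈ 344 N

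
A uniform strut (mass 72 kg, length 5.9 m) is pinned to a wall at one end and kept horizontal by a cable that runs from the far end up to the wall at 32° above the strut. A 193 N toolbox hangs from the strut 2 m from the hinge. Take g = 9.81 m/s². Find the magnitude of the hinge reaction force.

Take torques about the hinge: T sin 32° · 5.9 = 72×9.81×2.95 + 193×2 = 2469.6 N·m.
So T = 2469.6 / (0.5299 × 5.9) = 789.9 N.
ΣF_x = 0: H_x = T cos 32° = 669.87 N.
ΣF_y = 0: H_y = (72×9.81 + 193) − T sin 32° = 899.32 − 418.58 = 480.74 N.
|H| = √(H_x² + H_y²) = √((669.87)² + (480.74)²) = 824.52 N.

|H| ≈ 825 N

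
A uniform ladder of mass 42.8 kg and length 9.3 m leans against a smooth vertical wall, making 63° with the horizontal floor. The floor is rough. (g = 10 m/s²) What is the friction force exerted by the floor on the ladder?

Torques about the foot: N_wall · 9.3 sin 63° = 42.8×10×4.65 cos 63° → N_wall = 109.04 N.
ΣF_x = 0: f_floor = N_wall = 109.04 N.

f ≈ 109 N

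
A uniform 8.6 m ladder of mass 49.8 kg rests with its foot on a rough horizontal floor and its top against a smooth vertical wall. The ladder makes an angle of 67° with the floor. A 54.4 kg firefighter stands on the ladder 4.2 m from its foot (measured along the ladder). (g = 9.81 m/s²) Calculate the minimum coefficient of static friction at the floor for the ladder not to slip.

μ_min ≈ 0.210

ΣF_y = 0: N_floor = 49.8×9.81 + 54.4×9.81 = 1022.2 N.
Torques about the foot: N_wall · 8.6 sin 67° = 49.8×9.81×4.3 cos 67° + 54.4×9.81×4.2 cos 67° → N_wall = 214.32 N.
ΣF_x = 0: f_floor = N_wall = 214.32 N.
μ_min = f_floor / N_floor = 214.32 / 1022.2 = 0.2097.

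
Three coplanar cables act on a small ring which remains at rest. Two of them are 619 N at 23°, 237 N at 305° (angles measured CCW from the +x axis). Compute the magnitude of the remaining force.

Sum the known components: ΣF_x = 705.7 N, ΣF_y = 47.72 N.
For equilibrium the remaining force must supply (−ΣF_x, −ΣF_y) = (-705.7, -47.72) N.
Magnitude = √((-705.7)² + (-47.72)²) = 707.3 N; direction = atan2(-47.72, -705.7) = 183.9°.

F ≈ 707 N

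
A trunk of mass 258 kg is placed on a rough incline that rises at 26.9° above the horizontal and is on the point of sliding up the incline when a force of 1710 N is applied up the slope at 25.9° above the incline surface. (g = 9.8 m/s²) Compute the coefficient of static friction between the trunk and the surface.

μ ≈ 0.261

On the verge of sliding up the incline, friction is at its maximum μN and acts down the slope.
Perpendicular to incline: N = W cos 26.9° − P sin 25.9° = 2255 − 746.9 = 1508 N.
Along incline: P cos 25.9° − μN = W sin 26.9° → μ = −(W sin 26.9° − P cos 25.9°) / N = 0.2615.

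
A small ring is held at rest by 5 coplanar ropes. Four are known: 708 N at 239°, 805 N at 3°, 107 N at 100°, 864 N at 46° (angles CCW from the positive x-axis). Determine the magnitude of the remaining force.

Sum the known components: ΣF_x = 1021 N, ΣF_y = 162.1 N.
For equilibrium the remaining force must supply (−ΣF_x, −ΣF_y) = (-1021, -162.1) N.
Magnitude = √((-1021)² + (-162.1)²) = 1034 N; direction = atan2(-162.1, -1021) = 189.0°.

F ≈ 1030 N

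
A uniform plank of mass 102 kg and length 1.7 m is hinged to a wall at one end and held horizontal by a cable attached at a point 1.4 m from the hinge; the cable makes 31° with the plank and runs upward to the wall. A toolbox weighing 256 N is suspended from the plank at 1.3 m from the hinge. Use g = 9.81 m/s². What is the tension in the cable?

T ≈ 1640 N

Take torques about the hinge: T sin 31° · 1.4 = 102×9.81×0.85 + 256×1.3 = 1183.3 N·m.
So T = 1183.3 / (0.5150 × 1.4) = 1641.1 N.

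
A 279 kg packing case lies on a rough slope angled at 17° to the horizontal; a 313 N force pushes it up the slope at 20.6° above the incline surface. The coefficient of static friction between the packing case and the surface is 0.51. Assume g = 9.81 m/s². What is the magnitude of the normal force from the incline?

Axes along / perpendicular to the incline. W sin 17° = 800.2 N down-slope; W cos 17° = 2617 N into the surface.
Perpendicular: N = W cos 17° − P sin 20.6° = 2617 − 110.1 = 2507 N.
Along incline: P cos 20.6° + f = W sin 17° (friction acts up-slope) → f = 800.2 − 293 = 507.2 N.
|f| = 507.2 N ≤ μN = 1279 N, so the packing case is indeed static.

N ≈ 2510 N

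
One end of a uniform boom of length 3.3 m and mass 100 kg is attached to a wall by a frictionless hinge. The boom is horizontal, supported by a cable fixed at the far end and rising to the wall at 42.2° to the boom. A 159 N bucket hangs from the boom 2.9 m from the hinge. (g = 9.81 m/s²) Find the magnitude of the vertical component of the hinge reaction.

|H_y| ≈ 510 N

Take torques about the hinge: T sin 42.2° · 3.3 = 100×9.81×1.65 + 159×2.9 = 2079.8 N·m.
So T = 2079.8 / (0.6717 × 3.3) = 938.23 N.
ΣF_y = 0: H_y = (100×9.81 + 159) − T sin 42.2° = 1140 − 630.23 = 509.77 N.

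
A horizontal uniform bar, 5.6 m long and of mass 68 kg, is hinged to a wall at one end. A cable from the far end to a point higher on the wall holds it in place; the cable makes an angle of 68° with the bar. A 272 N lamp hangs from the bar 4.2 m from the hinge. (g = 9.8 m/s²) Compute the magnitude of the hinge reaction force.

Take torques about the hinge: T sin 68° · 5.6 = 68×9.8×2.8 + 272×4.2 = 3008.3 N·m.
So T = 3008.3 / (0.9272 × 5.6) = 579.39 N.
ΣF_x = 0: H_x = T cos 68° = 217.04 N.
ΣF_y = 0: H_y = (68×9.8 + 272) − T sin 68° = 938.4 − 537.2 = 401.2 N.
|H| = √(H_x² + H_y²) = √((217.04)² + (401.2)²) = 456.15 N.

|H| ≈ 456 N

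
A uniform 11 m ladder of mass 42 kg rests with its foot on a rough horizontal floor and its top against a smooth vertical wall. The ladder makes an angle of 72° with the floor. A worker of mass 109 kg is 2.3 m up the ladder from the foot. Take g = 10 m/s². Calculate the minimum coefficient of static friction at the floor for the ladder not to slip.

μ_min ≈ 0.0942

ΣF_y = 0: N_floor = 42×10 + 109×10 = 1510 N.
Torques about the foot: N_wall · 11 sin 72° = 42×10×5.5 cos 72° + 109×10×2.3 cos 72° → N_wall = 142.29 N.
ΣF_x = 0: f_floor = N_wall = 142.29 N.
μ_min = f_floor / N_floor = 142.29 / 1510 = 0.09423.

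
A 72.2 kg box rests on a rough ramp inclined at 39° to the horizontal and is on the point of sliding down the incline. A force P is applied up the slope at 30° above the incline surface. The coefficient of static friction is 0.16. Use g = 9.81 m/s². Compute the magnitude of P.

P ≈ 455 N

On the verge of sliding down the incline, friction equals μN and acts up the slope.
Perpendicular: N + P sin 30° = W cos 39° = 550.4 N.
Along incline: P cos 30° + μN = W sin 39° with W sin 39° = 445.7 N.
Solving the pair for P and N: P = 455 N, N = 322.9 N (and f = μN = 51.67 N).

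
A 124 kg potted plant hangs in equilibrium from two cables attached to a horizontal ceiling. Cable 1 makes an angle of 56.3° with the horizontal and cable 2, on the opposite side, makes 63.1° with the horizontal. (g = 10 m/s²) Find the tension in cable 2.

T_2 ≈ 790 N

Weight W = 124 × 10 = 1240 N acts straight down.
Horizontal: T_1 cos 56.3° = T_2 cos 63.1°  →  T_1 = 0.8154 T_2.
Vertical: T_1 sin 56.3° + T_2 sin 63.1° = 1240.
Substituting the horizontal relation into the vertical equation gives 1.57 T_2 = 1240, so T_2 = 789.7 N.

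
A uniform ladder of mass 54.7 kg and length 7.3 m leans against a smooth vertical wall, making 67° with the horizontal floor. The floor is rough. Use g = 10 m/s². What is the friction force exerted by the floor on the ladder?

Torques about the foot: N_wall · 7.3 sin 67° = 54.7×10×3.65 cos 67° → N_wall = 116.09 N.
ΣF_x = 0: f_floor = N_wall = 116.09 N.

f ≈ 116 N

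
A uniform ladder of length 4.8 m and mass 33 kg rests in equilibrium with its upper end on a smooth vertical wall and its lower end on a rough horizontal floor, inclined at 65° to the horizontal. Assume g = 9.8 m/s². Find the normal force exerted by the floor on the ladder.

N_floor ≈ 323 N

ΣF_y = 0: N_floor = 33×9.8 = 323.4 N.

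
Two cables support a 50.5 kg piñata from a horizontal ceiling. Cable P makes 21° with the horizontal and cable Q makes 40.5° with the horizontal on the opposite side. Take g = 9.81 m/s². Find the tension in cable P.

Weight W = 50.5 × 9.81 = 495.4 N acts straight down.
Horizontal: T_P cos 21° = T_Q cos 40.5°  →  T_Q = 1.228 T_P.
Vertical: T_P sin 21° + T_Q sin 40.5° = 495.4.
Substituting the horizontal relation into the vertical equation gives 1.156 T_P = 495.4, so T_P = 428.7 N.

T_P ≈ 429 N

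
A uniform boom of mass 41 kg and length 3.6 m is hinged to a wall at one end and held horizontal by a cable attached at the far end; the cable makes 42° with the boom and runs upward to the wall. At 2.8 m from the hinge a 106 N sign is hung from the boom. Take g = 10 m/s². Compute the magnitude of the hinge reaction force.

|H| ≈ 393 N

Take torques about the hinge: T sin 42° · 3.6 = 41×10×1.8 + 106×2.8 = 1034.8 N·m.
So T = 1034.8 / (0.6691 × 3.6) = 429.58 N.
ΣF_x = 0: H_x = T cos 42° = 319.24 N.
ΣF_y = 0: H_y = (41×10 + 106) − T sin 42° = 516 − 287.44 = 228.56 N.
|H| = √(H_x² + H_y²) = √((319.24)² + (228.56)²) = 392.62 N.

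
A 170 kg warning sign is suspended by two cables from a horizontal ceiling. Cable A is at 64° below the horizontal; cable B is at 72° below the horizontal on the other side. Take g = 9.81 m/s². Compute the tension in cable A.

Weight W = 170 × 9.81 = 1668 N acts straight down.
Horizontal: T_A cos 64° = T_B cos 72°  →  T_B = 1.419 T_A.
Vertical: T_A sin 64° + T_B sin 72° = 1668.
Substituting the horizontal relation into the vertical equation gives 2.248 T_A = 1668, so T_A = 741.9 N.

T_A ≈ 742 N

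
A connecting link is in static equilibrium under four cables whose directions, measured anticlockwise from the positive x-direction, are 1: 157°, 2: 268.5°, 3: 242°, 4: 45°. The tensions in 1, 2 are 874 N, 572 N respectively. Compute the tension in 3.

Resolve: ΣF_x = 874 cos 157° + 572 cos 268.5° + T_3 cos 242° + T_4 cos 45° = 0.
        ΣF_y = 874 sin 157° + 572 sin 268.5° + T_3 sin 242° + T_4 sin 45° = 0.
The known terms sum to (-819.5, -230.3) N, so -0.4695 T_3 + 0.7071 T_4 = 819.5 and -0.8829 T_3 + 0.7071 T_4 = 230.3.
Solving simultaneously: T_3 = 1425 N, T_4 = 2105 N.

T_3 ≈ 1420 N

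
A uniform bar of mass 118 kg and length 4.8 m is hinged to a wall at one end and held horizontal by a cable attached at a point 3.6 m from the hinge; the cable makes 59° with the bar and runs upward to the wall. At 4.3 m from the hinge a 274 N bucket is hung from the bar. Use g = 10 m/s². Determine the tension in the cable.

Take torques about the hinge: T sin 59° · 3.6 = 118×10×2.4 + 274×4.3 = 4010.2 N·m.
So T = 4010.2 / (0.8572 × 3.6) = 1299.6 N.

T ≈ 1300 N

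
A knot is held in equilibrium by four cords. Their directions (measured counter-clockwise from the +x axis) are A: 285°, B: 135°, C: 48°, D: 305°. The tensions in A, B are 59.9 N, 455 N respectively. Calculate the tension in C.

T_C ≈ 102 N

Resolve: ΣF_x = 59.9 cos 285° + 455 cos 135° + T_C cos 48° + T_D cos 305° = 0.
        ΣF_y = 59.9 sin 285° + 455 sin 135° + T_C sin 48° + T_D sin 305° = 0.
The known terms sum to (-306.2, 263.9) N, so 0.6691 T_C + 0.5736 T_D = 306.2 and 0.7431 T_C − 0.8192 T_D = -263.9.
Solving simultaneously: T_C = 102.1 N, T_D = 414.8 N.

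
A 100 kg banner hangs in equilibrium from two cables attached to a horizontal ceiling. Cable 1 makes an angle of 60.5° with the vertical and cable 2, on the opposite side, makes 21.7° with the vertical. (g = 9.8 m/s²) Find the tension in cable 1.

Angles from the horizontal: cable 1 is 90° − 60.5° = 29.5°, cable 2 is 90° − 21.7° = 68.3°.
Weight W = 100 × 9.8 = 980 N acts straight down.
Horizontal: T_1 cos 29.5° = T_2 cos 68.3°  →  T_2 = 2.354 T_1.
Vertical: T_1 sin 29.5° + T_2 sin 68.3° = 980.
Substituting the horizontal relation into the vertical equation gives 2.68 T_1 = 980, so T_1 = 365.7 N.

T_1 ≈ 366 N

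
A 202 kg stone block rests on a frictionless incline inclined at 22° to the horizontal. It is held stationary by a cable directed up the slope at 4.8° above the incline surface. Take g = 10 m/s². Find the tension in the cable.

Take axes along and perpendicular to the incline. Weight components: W sin 22° = 756.7 N down-slope, W cos 22° = 1873 N into the surface.
Along incline: T cos 4.8° = W sin 22° → T = 759.4 N.
Perpendicular: N = W cos 22° − T sin 4.8° = 1809 N.

T ≈ 759 N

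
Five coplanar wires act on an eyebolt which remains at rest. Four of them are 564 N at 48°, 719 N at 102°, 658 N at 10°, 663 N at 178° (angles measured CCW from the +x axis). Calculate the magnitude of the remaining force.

Sum the known components: ΣF_x = 213.3 N, ΣF_y = 1260 N.
For equilibrium the remaining force must supply (−ΣF_x, −ΣF_y) = (-213.3, -1260) N.
Magnitude = √((-213.3)² + (-1260)²) = 1278 N; direction = atan2(-1260, -213.3) = 260.4°.

F ≈ 1280 N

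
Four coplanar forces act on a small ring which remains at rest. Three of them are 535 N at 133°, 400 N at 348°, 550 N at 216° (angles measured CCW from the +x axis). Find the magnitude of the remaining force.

F ≈ 419 N

Sum the known components: ΣF_x = -418.6 N, ΣF_y = -15.17 N.
For equilibrium the remaining force must supply (−ΣF_x, −ΣF_y) = (418.6, 15.17) N.
Magnitude = √((418.6)² + (15.17)²) = 418.8 N; direction = atan2(15.17, 418.6) = 2.1°.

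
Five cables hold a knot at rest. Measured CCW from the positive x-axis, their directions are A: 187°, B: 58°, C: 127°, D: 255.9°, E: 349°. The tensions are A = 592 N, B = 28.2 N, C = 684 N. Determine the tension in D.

Resolve: ΣF_x = 592 cos 187° + 28.2 cos 58° + 684 cos 127° + T_D cos 255.9° + T_E cos 349° = 0.
        ΣF_y = 592 sin 187° + 28.2 sin 58° + 684 sin 127° + T_D sin 255.9° + T_E sin 349° = 0.
The known terms sum to (-984.3, 498) N, so -0.2436 T_D + 0.9816 T_E = 984.3 and -0.9699 T_D − 0.1908 T_E = -498.
Solving simultaneously: T_D = 301.5 N, T_E = 1078 N.

T_D ≈ 302 N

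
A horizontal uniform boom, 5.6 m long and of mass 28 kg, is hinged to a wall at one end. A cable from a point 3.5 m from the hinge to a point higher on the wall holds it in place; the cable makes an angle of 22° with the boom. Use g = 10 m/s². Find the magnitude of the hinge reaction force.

Take torques about the hinge: T sin 22° · 3.5 = 28×10×2.8 = 784 N·m.
So T = 784 / (0.3746 × 3.5) = 597.96 N.
ΣF_x = 0: H_x = T cos 22° = 554.42 N.
ΣF_y = 0: H_y = (28×10) − T sin 22° = 280 − 224 = 56 N.
|H| = √(H_x² + H_y²) = √((554.42)² + (56)²) = 557.24 N.

|H| ≈ 557 N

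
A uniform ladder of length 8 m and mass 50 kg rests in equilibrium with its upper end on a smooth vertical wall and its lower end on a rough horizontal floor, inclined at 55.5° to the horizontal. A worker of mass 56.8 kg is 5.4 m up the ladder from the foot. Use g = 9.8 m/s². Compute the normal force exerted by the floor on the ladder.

ΣF_y = 0: N_floor = 50×9.8 + 56.8×9.8 = 1046.6 N.

N_floor ≈ 1050 N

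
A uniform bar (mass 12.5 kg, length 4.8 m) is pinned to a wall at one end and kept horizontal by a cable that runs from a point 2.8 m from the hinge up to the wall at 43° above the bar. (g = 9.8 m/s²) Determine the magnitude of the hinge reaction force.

|H| ≈ 114 N

Take torques about the hinge: T sin 43° · 2.8 = 12.5×9.8×2.4 = 294 N·m.
So T = 294 / (0.6820 × 2.8) = 153.96 N.
ΣF_x = 0: H_x = T cos 43° = 112.6 N.
ΣF_y = 0: H_y = (12.5×9.8) − T sin 43° = 122.5 − 105 = 17.5 N.
|H| = √(H_x² + H_y²) = √((112.6)² + (17.5)²) = 113.95 N.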